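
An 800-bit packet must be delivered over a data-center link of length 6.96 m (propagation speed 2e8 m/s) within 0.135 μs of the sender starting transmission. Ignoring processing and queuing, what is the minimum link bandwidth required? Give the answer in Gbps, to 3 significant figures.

7.98 Gbps

Propagation delay = 6.96 / 200000000 = 0.0348 μs.
Transmission budget = 0.135 − 0.0348 = 0.1002 μs.
R ≥ L / t_tx = 800 bits / 1.002e-07 s = 7.98 Gbps.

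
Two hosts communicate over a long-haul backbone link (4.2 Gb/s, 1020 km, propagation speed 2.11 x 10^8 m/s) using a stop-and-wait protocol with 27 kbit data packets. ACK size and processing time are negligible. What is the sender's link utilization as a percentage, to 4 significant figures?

0.06645 %

t_tx = L/R = 27000/4200000000 = 6.42857e-06 s.
t_prop = 1020000/211000000 = 0.00483412 s; RTT = 0.00966825 s.
Cycle = t_tx + RTT = 0.00967468 s.
Utilization = t_tx / cycle = 6.42857e-06/0.00967468 = 0.06645 %.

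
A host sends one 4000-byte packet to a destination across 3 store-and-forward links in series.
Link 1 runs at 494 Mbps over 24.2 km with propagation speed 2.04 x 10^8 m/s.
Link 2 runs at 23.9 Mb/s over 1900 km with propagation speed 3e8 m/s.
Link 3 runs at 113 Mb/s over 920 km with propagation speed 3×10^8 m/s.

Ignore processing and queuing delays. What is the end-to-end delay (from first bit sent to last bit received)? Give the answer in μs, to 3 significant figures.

L = 4000 × 8 = 32000 bits.
Transmission delays (L/R per hop): 64.7773, 1338.91, 283.186 μs; sum = 1686.88 μs.
Propagation delays (d/s per hop): 118.627, 6333.33, 3066.67 μs; sum = 9518.63 μs.
End-to-end = 11200 μs.

11200 μs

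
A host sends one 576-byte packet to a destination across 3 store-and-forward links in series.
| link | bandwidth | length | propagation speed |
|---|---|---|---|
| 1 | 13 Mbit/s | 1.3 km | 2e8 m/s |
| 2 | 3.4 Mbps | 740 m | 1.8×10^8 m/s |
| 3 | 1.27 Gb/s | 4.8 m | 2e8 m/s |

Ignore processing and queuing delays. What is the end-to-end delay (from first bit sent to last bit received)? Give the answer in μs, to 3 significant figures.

1720 μs

L = 576 × 8 = 4608 bits.
Transmission delays (L/R per hop): 354.462, 1355.29, 3.62835 μs; sum = 1713.38 μs.
Propagation delays (d/s per hop): 6.5, 4.11111, 0.024 μs; sum = 10.6351 μs.
End-to-end = 1720 μs.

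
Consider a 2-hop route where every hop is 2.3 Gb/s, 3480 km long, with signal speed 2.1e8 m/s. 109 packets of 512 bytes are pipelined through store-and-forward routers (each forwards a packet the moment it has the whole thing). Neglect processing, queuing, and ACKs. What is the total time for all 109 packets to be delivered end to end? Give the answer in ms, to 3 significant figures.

Per-hop transmission t_tx = L/R = 4096/2300000000 = 0.00178087 ms.
Per-hop propagation t_prop = 3480000/210000000 = 16.5714 ms.
Pipeline fill: first packet needs 2·t_tx to clear all hops; remaining 108 packets each add one t_tx.
Total = (2+109-1)·t_tx + 2·t_prop = 110·0.00178087 + 2·16.5714 = 33.3 ms.

33.3 ms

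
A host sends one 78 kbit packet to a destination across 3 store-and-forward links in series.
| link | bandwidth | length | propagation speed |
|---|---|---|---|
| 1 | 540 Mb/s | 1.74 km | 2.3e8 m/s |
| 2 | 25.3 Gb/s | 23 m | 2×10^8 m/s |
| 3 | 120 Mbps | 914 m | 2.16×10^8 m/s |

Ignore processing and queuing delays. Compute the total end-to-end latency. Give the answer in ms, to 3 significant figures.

L = 78000 bits.
Transmission delays (L/R per hop): 0.144444, 0.003083, 0.65 ms; sum = 0.797527 ms.
Propagation delays (d/s per hop): 0.00756522, 0.000115, 0.00423148 ms; sum = 0.0119117 ms.
End-to-end = 0.809 ms.

0.809 ms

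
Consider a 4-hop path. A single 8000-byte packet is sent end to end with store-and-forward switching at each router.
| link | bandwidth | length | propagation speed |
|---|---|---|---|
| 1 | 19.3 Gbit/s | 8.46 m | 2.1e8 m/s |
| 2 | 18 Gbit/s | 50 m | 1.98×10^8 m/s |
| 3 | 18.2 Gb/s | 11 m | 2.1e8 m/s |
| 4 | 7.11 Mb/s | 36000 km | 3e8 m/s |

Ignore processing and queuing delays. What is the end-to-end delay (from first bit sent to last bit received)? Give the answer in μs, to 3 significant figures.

129000 μs

L = 8000 × 8 = 64000 bits.
Transmission delays (L/R per hop): 3.31606, 3.55556, 3.51648, 9001.41 μs; sum = 9011.79 μs.
Propagation delays (d/s per hop): 0.0402857, 0.252525, 0.052381, 120000 μs; sum = 120000 μs.
End-to-end = 129000 μs.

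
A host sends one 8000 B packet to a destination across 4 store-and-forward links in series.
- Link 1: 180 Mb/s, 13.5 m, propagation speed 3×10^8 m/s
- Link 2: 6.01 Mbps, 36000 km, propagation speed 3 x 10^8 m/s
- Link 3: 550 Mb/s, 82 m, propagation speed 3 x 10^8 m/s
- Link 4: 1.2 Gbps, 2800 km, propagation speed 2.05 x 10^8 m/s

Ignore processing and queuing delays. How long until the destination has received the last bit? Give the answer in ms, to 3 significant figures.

145 ms

L = 8000 × 8 = 64000 bits.
Transmission delays (L/R per hop): 0.355556, 10.6489, 0.116364, 0.0533333 ms; sum = 11.1742 ms.
Propagation delays (d/s per hop): 4.5e-05, 120, 0.000273333, 13.6585 ms; sum = 133.659 ms.
End-to-end = 145 ms.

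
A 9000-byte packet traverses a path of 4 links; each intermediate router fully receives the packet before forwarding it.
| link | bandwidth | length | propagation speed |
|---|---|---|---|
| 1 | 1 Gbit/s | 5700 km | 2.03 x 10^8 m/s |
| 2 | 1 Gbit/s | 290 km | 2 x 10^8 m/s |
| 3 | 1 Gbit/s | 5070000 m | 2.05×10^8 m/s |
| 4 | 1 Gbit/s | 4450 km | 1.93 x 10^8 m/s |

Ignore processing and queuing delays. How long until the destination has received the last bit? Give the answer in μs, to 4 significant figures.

L = 9000 × 8 = 72000 bits.
Transmission delay per hop = L/R = 72000/1000000000 = 72 μs; 4 hops → 288 μs.
Propagation delays (d/s per hop): 28078.8, 1450, 24731.7, 23057 μs; sum = 77317.5 μs.
End-to-end = 77610 μs.

77610 μs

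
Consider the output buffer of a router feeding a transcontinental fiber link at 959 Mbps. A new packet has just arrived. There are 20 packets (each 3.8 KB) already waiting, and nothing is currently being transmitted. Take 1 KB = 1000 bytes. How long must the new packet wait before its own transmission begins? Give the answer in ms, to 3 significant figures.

Each queued packet: L/R = 30400/959000000 = 0.0316997 ms.
20 queued → 0.633994 ms.
Queuing delay = 0.634 ms.

0.634 ms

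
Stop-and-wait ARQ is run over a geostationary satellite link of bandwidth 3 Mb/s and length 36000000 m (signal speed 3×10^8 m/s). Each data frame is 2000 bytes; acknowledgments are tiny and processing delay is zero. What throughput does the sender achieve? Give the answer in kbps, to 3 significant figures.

65.2 kbps

t_tx = L/R = 16000/3000000 = 0.00533333 s.
t_prop = 36000000/300000000 = 0.12 s; RTT = 0.24 s.
Cycle = t_tx + RTT = 0.245333 s.
Throughput = L / cycle = 16000 / 0.245333 = 65.2 kbps.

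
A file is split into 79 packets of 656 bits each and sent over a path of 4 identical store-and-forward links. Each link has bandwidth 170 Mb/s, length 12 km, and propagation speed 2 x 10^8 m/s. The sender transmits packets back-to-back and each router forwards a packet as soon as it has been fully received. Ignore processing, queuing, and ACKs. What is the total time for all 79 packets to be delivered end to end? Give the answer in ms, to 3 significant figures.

Per-hop transmission t_tx = L/R = 656/170000000 = 0.00385882 ms.
Per-hop propagation t_prop = 12000/200000000 = 0.06 ms.
Pipeline fill: first packet needs 4·t_tx to clear all hops; remaining 78 packets each add one t_tx.
Total = (4+79-1)·t_tx + 4·t_prop = 82·0.00385882 + 4·0.06 = 0.556 ms.

0.556 ms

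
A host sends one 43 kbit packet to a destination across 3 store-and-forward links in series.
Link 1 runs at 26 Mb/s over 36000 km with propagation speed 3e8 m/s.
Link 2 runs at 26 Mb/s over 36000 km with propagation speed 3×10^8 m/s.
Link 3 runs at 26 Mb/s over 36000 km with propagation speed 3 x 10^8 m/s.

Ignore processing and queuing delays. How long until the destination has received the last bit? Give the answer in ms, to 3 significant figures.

L = 43000 bits.
Transmission delay per hop = L/R = 43000/26000000 = 1.65385 ms; 3 hops → 4.96154 ms.
Propagation delays (d/s per hop): 120, 120, 120 ms; sum = 360 ms.
End-to-end = 365 ms.

365 ms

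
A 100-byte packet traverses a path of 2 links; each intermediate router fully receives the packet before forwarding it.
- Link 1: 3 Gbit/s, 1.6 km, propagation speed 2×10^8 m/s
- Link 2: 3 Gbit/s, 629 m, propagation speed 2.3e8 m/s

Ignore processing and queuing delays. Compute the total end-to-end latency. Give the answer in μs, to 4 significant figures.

11.27 μs

L = 100 × 8 = 800 bits.
Transmission delay per hop = L/R = 800/3000000000 = 0.266667 μs; 2 hops → 0.533333 μs.
Propagation delays (d/s per hop): 8, 2.73478 μs; sum = 10.7348 μs.
End-to-end = 11.27 μs.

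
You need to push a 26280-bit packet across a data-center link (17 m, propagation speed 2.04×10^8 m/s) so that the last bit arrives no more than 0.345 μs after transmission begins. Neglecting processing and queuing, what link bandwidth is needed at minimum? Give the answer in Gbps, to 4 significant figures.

Propagation delay = 17 / 204000000 = 0.0833333 μs.
Transmission budget = 0.345 − 0.0833333 = 0.261667 μs.
R ≥ L / t_tx = 26280 bits / 2.61667e-07 s = 100.4 Gbps.

100.4 Gbps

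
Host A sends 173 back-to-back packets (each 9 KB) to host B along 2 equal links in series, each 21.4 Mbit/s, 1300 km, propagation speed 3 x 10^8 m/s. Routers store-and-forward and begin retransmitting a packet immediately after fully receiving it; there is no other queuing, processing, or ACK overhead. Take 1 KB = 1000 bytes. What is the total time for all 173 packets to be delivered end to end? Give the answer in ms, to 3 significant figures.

594 ms

Per-hop transmission t_tx = L/R = 72000/21400000 = 3.36449 ms.
Per-hop propagation t_prop = 1300000/300000000 = 4.33333 ms.
Pipeline fill: first packet needs 2·t_tx to clear all hops; remaining 172 packets each add one t_tx.
Total = (2+173-1)·t_tx + 2·t_prop = 174·3.36449 + 2·4.33333 = 594 ms.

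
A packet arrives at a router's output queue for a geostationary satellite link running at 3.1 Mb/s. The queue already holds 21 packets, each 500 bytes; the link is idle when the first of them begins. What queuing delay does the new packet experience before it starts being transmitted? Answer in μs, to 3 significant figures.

27100 μs

Each queued packet: L/R = 4000/3100000 = 1290.32 μs.
21 queued → 27096.8 μs.
Queuing delay = 27100 μs.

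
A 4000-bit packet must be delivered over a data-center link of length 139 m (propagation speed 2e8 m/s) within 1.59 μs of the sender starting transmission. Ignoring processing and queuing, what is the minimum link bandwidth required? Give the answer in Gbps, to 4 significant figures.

4.469 Gbps

Propagation delay = 139 / 200000000 = 0.695 μs.
Transmission budget = 1.59 − 0.695 = 0.895 μs.
R ≥ L / t_tx = 4000 bits / 8.95e-07 s = 4.469 Gbps.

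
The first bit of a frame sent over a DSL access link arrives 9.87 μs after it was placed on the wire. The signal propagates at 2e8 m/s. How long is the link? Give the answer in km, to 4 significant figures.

1.974 km

d = s × t_prop = 200000000 × 9.87e-06 = 1.974 km.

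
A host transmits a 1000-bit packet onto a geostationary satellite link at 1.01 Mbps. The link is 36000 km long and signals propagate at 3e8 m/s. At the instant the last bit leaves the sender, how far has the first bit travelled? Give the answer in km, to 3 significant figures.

t_tx = L/R = 1000/1010000 = 0.000990099 s.
Distance = s × t_tx = 300000000 × 0.000990099 = 297 km.

297 km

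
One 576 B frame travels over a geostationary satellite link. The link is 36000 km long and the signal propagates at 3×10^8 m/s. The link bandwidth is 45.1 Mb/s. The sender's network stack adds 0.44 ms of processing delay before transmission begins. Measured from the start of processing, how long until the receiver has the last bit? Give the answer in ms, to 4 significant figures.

L = 576 × 8 = 4608 bits.
Transmission delay = L/R = 4608 / 45100000 = 0.102173 ms.
Propagation delay = d/s = 36000000 m / 300000000 m/s = 120 ms.
Plus processing delay 0.44 ms = 0.44 ms.
Total = 120.5 ms.

120.5 ms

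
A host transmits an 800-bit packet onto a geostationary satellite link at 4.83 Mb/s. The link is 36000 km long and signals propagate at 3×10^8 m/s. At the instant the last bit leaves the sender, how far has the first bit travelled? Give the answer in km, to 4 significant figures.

49.69 km

t_tx = L/R = 800/4830000 = 0.000165631 s.
Distance = s × t_tx = 300000000 × 0.000165631 = 49.69 km.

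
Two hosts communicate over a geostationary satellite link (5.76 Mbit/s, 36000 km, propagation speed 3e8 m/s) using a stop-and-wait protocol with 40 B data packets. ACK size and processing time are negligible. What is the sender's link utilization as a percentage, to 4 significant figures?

0.02314 %

t_tx = L/R = 320/5760000 = 5.55556e-05 s.
t_prop = 36000000/300000000 = 0.12 s; RTT = 0.24 s.
Cycle = t_tx + RTT = 0.240056 s.
Utilization = t_tx / cycle = 5.55556e-05/0.240056 = 0.02314 %.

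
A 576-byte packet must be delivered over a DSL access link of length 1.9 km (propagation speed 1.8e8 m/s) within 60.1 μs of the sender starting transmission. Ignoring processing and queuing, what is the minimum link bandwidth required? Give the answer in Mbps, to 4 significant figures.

L = 4608 bits.
Propagation delay = 1900 / 180000000 = 10.5556 μs.
Transmission budget = 60.1 − 10.5556 = 49.5444 μs.
R ≥ L / t_tx = 4608 bits / 4.95444e-05 s = 93.01 Mbps.

93.01 Mbps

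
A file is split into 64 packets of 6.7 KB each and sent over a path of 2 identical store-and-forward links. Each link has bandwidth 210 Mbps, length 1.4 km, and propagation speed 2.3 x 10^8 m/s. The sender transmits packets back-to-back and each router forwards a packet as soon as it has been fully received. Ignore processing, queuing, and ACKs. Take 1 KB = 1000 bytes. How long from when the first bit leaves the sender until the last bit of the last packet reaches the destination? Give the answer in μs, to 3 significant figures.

Per-hop transmission t_tx = L/R = 53600/210000000 = 255.238 μs.
Per-hop propagation t_prop = 1400/2.3e+08 = 6.08696 μs.
Pipeline fill: first packet needs 2·t_tx to clear all hops; remaining 63 packets each add one t_tx.
Total = (2+64-1)·t_tx + 2·t_prop = 65·255.238 + 2·6.08696 = 16600 μs.

16600 μs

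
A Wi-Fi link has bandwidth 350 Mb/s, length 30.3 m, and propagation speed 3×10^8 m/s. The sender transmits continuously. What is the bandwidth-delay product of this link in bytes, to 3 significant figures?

4.42 bytes

Propagation delay = 30.3 / 300000000 = 1.01e-07 s.
BDP = R × t_prop = 350000000 × 1.01e-07 = 35.35 bits.
In bytes: 35.35/8 = 4.42 bytes.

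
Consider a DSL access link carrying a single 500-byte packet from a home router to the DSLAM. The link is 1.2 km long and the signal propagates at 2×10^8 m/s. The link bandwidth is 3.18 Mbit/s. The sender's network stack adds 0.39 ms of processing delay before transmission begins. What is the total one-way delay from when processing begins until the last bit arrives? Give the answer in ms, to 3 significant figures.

1.65 ms

L = 500 × 8 = 4000 bits.
Transmission delay = L/R = 4000 / 3180000 = 1.25786 ms.
Propagation delay = d/s = 1200 m / 200000000 m/s = 0.006 ms.
Plus processing delay 0.39 ms = 0.39 ms.
Total = 1.65 ms.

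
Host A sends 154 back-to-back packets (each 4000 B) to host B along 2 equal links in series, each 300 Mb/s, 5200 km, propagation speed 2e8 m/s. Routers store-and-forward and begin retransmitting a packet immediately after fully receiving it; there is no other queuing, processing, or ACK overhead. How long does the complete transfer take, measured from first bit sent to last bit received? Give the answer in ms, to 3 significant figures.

Per-hop transmission t_tx = L/R = 32000/300000000 = 0.106667 ms.
Per-hop propagation t_prop = 5200000/200000000 = 26 ms.
Pipeline fill: first packet needs 2·t_tx to clear all hops; remaining 153 packets each add one t_tx.
Total = (2+154-1)·t_tx + 2·t_prop = 155·0.106667 + 2·26 = 68.5 ms.

68.5 ms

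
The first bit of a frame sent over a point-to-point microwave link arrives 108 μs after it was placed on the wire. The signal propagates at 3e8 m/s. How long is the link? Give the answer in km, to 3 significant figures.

d = s × t_prop = 300000000 × 0.000108 = 32.4 km.

32.4 km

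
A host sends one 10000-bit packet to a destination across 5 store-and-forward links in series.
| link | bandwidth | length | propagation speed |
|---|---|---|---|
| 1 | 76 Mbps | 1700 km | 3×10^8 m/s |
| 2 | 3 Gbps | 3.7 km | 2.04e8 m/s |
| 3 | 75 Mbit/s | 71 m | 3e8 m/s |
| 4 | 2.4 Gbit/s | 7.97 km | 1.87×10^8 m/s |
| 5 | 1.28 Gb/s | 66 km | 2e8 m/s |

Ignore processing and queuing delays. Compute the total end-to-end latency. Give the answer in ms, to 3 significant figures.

6.34 ms

Transmission delays (L/R per hop): 0.131579, 0.00333333, 0.133333, 0.00416667, 0.0078125 ms; sum = 0.280225 ms.
Propagation delays (d/s per hop): 5.66667, 0.0181373, 0.000236667, 0.0426203, 0.33 ms; sum = 6.05766 ms.
End-to-end = 6.34 ms.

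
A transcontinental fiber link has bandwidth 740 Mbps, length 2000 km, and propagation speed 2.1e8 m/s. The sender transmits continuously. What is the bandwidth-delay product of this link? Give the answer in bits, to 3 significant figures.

7050000 bits

Propagation delay = 2000000 / 210000000 = 0.00952381 s.
BDP = R × t_prop = 740000000 × 0.00952381 = 7047620 bits.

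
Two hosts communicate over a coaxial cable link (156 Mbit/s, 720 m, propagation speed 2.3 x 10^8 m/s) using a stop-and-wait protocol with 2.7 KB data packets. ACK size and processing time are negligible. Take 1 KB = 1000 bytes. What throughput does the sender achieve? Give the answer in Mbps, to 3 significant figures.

t_tx = L/R = 21600/156000000 = 0.000138462 s.
t_prop = 720/2.3e+08 = 3.13043e-06 s; RTT = 6.26087e-06 s.
Cycle = t_tx + RTT = 0.000144722 s.
Throughput = L / cycle = 21600 / 0.000144722 = 149 Mbps.

149 Mbps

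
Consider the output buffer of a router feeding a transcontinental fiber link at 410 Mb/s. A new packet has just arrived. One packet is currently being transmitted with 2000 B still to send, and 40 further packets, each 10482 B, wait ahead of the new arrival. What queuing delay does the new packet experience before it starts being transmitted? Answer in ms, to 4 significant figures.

Each queued packet: L/R = 83856/410000000 = 0.204527 ms.
40 queued → 8.18107 ms.
Plus remaining 16000 bits of current packet: 0.0390244 ms.
Queuing delay = 8.220 ms.

8.220 ms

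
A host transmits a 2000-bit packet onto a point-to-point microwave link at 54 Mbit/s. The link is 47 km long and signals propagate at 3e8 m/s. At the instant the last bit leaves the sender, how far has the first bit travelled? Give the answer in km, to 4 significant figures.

t_tx = L/R = 2000/54000000 = 3.7037e-05 s.
Distance = s × t_tx = 300000000 × 3.7037e-05 = 11.11 km.

11.11 km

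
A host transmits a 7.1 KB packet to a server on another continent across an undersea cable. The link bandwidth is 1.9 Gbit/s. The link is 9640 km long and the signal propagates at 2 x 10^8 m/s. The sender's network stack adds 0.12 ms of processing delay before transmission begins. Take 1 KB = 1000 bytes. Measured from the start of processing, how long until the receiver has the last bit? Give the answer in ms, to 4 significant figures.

L = 56800 bits.
Transmission delay = L/R = 56800 / 1900000000 = 0.0298947 ms.
Propagation delay = d/s = 9640000 m / 200000000 m/s = 48.2 ms.
Plus processing delay 0.12 ms = 0.12 ms.
Total = 48.35 ms.

48.35 ms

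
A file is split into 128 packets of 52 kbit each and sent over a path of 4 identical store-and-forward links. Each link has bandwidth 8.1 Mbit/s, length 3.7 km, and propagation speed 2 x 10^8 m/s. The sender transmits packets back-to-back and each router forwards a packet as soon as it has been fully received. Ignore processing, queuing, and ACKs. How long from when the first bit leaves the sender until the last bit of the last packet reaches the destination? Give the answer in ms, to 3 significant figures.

841 ms

Per-hop transmission t_tx = L/R = 52000/8100000 = 6.41975 ms.
Per-hop propagation t_prop = 3700/200000000 = 0.0185 ms.
Pipeline fill: first packet needs 4·t_tx to clear all hops; remaining 127 packets each add one t_tx.
Total = (4+128-1)·t_tx + 4·t_prop = 131·6.41975 + 4·0.0185 = 841 ms.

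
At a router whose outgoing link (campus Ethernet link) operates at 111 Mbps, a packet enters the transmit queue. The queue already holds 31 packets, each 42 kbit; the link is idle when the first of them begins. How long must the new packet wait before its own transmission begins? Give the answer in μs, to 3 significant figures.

11700 μs

Each queued packet: L/R = 42000/111000000 = 378.378 μs.
31 queued → 11729.7 μs.
Queuing delay = 11700 μs.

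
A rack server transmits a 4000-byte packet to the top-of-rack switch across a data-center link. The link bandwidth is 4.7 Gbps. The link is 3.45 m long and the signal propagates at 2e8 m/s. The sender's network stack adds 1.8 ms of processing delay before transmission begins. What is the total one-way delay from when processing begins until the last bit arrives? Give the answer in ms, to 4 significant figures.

L = 4000 × 8 = 32000 bits.
Transmission delay = L/R = 32000 / 4700000000 = 0.00680851 ms.
Propagation delay = d/s = 3.45 m / 200000000 m/s = 1.725e-05 ms.
Plus processing delay 1.8 ms = 1.8 ms.
Total = 1.807 ms.

1.807 ms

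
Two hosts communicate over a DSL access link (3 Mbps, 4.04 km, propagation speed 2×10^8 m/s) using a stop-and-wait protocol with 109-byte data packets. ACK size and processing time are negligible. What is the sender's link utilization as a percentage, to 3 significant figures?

87.8 %

t_tx = L/R = 872/3000000 = 0.000290667 s.
t_prop = 4040/200000000 = 2.02e-05 s; RTT = 4.04e-05 s.
Cycle = t_tx + RTT = 0.000331067 s.
Utilization = t_tx / cycle = 0.000290667/0.000331067 = 87.8 %.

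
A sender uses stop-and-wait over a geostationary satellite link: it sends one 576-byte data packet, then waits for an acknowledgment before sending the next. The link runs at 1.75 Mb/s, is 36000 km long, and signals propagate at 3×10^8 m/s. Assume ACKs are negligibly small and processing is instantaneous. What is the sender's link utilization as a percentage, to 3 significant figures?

1.09 %

t_tx = L/R = 4608/1750000 = 0.00263314 s.
t_prop = 36000000/300000000 = 0.12 s; RTT = 0.24 s.
Cycle = t_tx + RTT = 0.242633 s.
Utilization = t_tx / cycle = 0.00263314/0.242633 = 1.09 %.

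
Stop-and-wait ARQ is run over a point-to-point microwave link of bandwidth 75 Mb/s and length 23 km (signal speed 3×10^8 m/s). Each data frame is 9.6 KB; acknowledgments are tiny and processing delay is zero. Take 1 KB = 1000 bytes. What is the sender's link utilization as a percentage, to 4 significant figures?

t_tx = L/R = 76800/75000000 = 0.001024 s.
t_prop = 23000/300000000 = 7.66667e-05 s; RTT = 0.000153333 s.
Cycle = t_tx + RTT = 0.00117733 s.
Utilization = t_tx / cycle = 0.001024/0.00117733 = 86.98 %.

86.98 %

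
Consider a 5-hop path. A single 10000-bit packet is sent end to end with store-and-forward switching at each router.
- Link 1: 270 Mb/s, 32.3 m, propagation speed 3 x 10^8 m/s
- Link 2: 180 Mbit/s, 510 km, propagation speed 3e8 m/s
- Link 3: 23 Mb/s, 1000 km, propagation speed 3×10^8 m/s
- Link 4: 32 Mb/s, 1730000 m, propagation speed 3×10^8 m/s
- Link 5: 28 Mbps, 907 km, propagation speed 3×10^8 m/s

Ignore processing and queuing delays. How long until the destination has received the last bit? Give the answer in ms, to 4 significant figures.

Transmission delays (L/R per hop): 0.037037, 0.0555556, 0.434783, 0.3125, 0.357143 ms; sum = 1.19702 ms.
Propagation delays (d/s per hop): 0.000107667, 1.7, 3.33333, 5.76667, 3.02333 ms; sum = 13.8234 ms.
End-to-end = 15.02 ms.

15.02 ms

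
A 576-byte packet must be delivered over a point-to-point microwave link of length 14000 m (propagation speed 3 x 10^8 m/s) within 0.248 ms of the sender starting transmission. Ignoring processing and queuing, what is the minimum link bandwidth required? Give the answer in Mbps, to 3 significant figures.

L = 4608 bits.
Propagation delay = 14000 / 300000000 = 0.0466667 ms.
Transmission budget = 0.248 − 0.0466667 = 0.201333 ms.
R ≥ L / t_tx = 4608 bits / 0.000201333 s = 22.9 Mbps.

22.9 Mbps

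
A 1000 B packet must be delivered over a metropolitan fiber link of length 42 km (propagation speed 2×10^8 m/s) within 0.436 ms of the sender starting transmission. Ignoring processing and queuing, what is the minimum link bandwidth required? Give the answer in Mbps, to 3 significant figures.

L = 8000 bits.
Propagation delay = 42000 / 200000000 = 0.21 ms.
Transmission budget = 0.436 − 0.21 = 0.226 ms.
R ≥ L / t_tx = 8000 bits / 0.000226 s = 35.4 Mbps.

35.4 Mbps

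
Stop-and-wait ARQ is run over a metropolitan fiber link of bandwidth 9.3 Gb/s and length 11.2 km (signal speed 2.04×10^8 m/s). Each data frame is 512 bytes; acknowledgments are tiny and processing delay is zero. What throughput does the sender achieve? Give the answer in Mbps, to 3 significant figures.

37.2 Mbps

t_tx = L/R = 4096/9300000000 = 4.4043e-07 s.
t_prop = 11200/204000000 = 5.4902e-05 s; RTT = 0.000109804 s.
Cycle = t_tx + RTT = 0.000110244 s.
Throughput = L / cycle = 4096 / 0.000110244 = 37.2 Mbps.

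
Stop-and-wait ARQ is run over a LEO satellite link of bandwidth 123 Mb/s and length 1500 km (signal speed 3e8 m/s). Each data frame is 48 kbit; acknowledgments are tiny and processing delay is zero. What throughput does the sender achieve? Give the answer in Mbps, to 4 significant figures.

4.620 Mbps

t_tx = L/R = 48000/123000000 = 0.000390244 s.
t_prop = 1500000/300000000 = 0.005 s; RTT = 0.01 s.
Cycle = t_tx + RTT = 0.0103902 s.
Throughput = L / cycle = 48000 / 0.0103902 = 4.620 Mbps.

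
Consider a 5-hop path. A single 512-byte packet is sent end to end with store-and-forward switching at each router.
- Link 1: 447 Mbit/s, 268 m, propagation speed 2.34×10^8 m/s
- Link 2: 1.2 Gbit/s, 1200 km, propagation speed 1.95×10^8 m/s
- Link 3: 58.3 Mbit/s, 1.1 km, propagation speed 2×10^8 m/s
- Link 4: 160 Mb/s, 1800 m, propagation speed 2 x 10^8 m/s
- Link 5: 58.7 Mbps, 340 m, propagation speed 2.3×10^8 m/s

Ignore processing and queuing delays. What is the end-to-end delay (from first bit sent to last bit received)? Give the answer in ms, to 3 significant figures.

6.35 ms

L = 512 × 8 = 4096 bits.
Transmission delays (L/R per hop): 0.00916331, 0.00341333, 0.0702573, 0.0256, 0.0697785 ms; sum = 0.178212 ms.
Propagation delays (d/s per hop): 0.0011453, 6.15385, 0.0055, 0.009, 0.00147826 ms; sum = 6.17097 ms.
End-to-end = 6.35 ms.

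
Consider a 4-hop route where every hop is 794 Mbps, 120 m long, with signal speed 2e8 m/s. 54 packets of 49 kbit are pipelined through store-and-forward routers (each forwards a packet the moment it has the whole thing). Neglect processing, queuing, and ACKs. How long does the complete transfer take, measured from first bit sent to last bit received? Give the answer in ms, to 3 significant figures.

3.52 ms

Per-hop transmission t_tx = L/R = 49000/794000000 = 0.0617128 ms.
Per-hop propagation t_prop = 120/200000000 = 0.0006 ms.
Pipeline fill: first packet needs 4·t_tx to clear all hops; remaining 53 packets each add one t_tx.
Total = (4+54-1)·t_tx + 4·t_prop = 57·0.0617128 + 4·0.0006 = 3.52 ms.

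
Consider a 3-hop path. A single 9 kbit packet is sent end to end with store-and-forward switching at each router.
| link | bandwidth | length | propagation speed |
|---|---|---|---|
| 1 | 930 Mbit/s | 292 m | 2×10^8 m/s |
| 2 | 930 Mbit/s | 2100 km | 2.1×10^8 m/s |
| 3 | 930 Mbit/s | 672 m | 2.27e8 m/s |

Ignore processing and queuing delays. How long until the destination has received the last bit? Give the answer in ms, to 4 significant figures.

10.03 ms

L = 9000 bits.
Transmission delay per hop = L/R = 9000/930000000 = 0.00967742 ms; 3 hops → 0.0290323 ms.
Propagation delays (d/s per hop): 0.00146, 10, 0.00296035 ms; sum = 10.0044 ms.
End-to-end = 10.03 ms.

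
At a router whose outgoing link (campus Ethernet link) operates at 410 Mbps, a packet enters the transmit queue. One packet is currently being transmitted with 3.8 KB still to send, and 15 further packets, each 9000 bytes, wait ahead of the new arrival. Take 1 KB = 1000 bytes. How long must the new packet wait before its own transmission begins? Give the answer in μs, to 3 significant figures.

Each queued packet: L/R = 72000/410000000 = 175.61 μs.
15 queued → 2634.15 μs.
Plus remaining 30400 bits of current packet: 74.1463 μs.
Queuing delay = 2710 μs.

2710 μs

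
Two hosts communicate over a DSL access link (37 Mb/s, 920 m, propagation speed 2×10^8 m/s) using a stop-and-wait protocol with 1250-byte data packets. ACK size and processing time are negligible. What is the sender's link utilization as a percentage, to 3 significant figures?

96.7 %

t_tx = L/R = 10000/37000000 = 0.00027027 s.
t_prop = 920/200000000 = 4.6e-06 s; RTT = 9.2e-06 s.
Cycle = t_tx + RTT = 0.00027947 s.
Utilization = t_tx / cycle = 0.00027027/0.00027947 = 96.7 %.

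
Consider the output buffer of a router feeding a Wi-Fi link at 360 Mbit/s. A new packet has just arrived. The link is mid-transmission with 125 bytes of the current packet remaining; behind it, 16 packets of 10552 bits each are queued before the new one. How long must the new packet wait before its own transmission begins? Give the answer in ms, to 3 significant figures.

0.472 ms

Each queued packet: L/R = 10552/360000000 = 0.0293111 ms.
16 queued → 0.468978 ms.
Plus remaining 1000 bits of current packet: 0.00277778 ms.
Queuing delay = 0.472 ms.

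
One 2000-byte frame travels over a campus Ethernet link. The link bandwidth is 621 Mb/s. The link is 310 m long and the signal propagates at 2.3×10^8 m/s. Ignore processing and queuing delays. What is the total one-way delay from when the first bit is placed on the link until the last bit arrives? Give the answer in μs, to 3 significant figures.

L = 2000 × 8 = 16000 bits.
Transmission delay = L/R = 16000 / 621000000 = 25.7649 μs.
Propagation delay = d/s = 310 m / 2.3e+08 m/s = 1.34783 μs.
Total = 27.1 μs.

27.1 μs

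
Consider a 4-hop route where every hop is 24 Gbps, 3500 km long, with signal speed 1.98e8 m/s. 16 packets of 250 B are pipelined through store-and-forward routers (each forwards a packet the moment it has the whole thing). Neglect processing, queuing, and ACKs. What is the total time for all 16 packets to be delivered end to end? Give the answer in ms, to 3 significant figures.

70.7 ms

Per-hop transmission t_tx = L/R = 2000/24000000000 = 8.33333e-05 ms.
Per-hop propagation t_prop = 3500000/198000000 = 17.6768 ms.
Pipeline fill: first packet needs 4·t_tx to clear all hops; remaining 15 packets each add one t_tx.
Total = (4+16-1)·t_tx + 4·t_prop = 19·8.33333e-05 + 4·17.6768 = 70.7 ms.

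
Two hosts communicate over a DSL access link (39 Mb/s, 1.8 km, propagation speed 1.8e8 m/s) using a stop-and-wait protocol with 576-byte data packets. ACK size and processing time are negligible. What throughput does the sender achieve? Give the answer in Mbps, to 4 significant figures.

t_tx = L/R = 4608/39000000 = 0.000118154 s.
t_prop = 1800/180000000 = 1e-05 s; RTT = 2e-05 s.
Cycle = t_tx + RTT = 0.000138154 s.
Throughput = L / cycle = 4608 / 0.000138154 = 33.35 Mbps.

33.35 Mbps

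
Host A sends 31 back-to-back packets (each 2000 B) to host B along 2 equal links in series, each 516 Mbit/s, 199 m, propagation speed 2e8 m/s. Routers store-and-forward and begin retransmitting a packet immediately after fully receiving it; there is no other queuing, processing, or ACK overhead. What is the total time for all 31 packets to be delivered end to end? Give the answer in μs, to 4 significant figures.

Per-hop transmission t_tx = L/R = 16000/516000000 = 31.0078 μs.
Per-hop propagation t_prop = 199/200000000 = 0.995 μs.
Pipeline fill: first packet needs 2·t_tx to clear all hops; remaining 30 packets each add one t_tx.
Total = (2+31-1)·t_tx + 2·t_prop = 32·31.0078 + 2·0.995 = 994.2 μs.

994.2 μs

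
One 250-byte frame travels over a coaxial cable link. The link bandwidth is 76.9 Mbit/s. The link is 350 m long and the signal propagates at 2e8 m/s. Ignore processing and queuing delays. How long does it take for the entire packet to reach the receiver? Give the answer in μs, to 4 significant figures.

27.76 μs

L = 250 × 8 = 2000 bits.
Transmission delay = L/R = 2000 / 76900000 = 26.0078 μs.
Propagation delay = d/s = 350 m / 200000000 m/s = 1.75 μs.
Total = 27.76 μs.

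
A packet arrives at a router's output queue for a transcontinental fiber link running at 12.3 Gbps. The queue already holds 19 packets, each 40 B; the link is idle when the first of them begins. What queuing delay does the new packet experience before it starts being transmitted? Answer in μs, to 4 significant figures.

Each queued packet: L/R = 320/12300000000 = 0.0260163 μs.
19 queued → 0.494309 μs.
Queuing delay = 0.4943 μs.

0.4943 μs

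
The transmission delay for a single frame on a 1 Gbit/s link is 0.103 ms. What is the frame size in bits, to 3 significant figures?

103000 bits

L = R × t_tx = 1000000000 b/s × 0.000103 s = 103000 bits.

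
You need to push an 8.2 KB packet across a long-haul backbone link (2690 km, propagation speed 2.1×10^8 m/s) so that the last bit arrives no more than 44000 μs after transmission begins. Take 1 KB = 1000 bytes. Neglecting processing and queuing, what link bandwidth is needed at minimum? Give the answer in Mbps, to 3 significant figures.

2.10 Mbps

L = 65600 bits.
Propagation delay = 2690000 / 210000000 = 12809.5 μs.
Transmission budget = 44000 − 12809.5 = 31190.5 μs.
R ≥ L / t_tx = 65600 bits / 0.0311905 s = 2.10 Mbps.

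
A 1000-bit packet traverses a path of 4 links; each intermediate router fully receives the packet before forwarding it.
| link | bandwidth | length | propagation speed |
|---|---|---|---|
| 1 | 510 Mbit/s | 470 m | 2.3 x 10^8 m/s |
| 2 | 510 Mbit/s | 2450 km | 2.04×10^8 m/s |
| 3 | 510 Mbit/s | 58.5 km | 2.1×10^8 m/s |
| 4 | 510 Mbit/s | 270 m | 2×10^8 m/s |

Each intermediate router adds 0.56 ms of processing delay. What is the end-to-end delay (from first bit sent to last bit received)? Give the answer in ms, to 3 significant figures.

Transmission delay per hop = L/R = 1000/510000000 = 0.00196078 ms; 4 hops → 0.00784314 ms.
Propagation delays (d/s per hop): 0.00204348, 12.0098, 0.278571, 0.00135 ms; sum = 12.2918 ms.
Processing at 3 router(s): 3 × 0.56 ms = 1.68 ms.
End-to-end = 14.0 ms.

14.0 ms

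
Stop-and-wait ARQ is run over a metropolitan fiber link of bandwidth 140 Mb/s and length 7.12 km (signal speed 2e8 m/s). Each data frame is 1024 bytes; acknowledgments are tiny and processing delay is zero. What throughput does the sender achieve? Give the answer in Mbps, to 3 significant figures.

63.2 Mbps

t_tx = L/R = 8192/140000000 = 5.85143e-05 s.
t_prop = 7120/200000000 = 3.56e-05 s; RTT = 7.12e-05 s.
Cycle = t_tx + RTT = 0.000129714 s.
Throughput = L / cycle = 8192 / 0.000129714 = 63.2 Mbps.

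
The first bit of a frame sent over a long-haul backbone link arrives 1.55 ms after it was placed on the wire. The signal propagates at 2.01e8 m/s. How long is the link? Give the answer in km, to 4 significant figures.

d = s × t_prop = 2.01e+08 × 0.00155 = 311.6 km.

311.6 km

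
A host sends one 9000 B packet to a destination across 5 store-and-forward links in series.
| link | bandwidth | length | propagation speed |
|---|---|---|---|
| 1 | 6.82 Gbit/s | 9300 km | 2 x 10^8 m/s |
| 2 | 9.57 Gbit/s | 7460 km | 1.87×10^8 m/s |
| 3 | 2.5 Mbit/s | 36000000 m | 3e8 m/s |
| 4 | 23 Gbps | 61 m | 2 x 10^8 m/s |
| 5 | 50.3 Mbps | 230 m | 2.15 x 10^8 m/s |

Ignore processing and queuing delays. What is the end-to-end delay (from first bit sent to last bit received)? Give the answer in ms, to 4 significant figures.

236.6 ms

L = 9000 × 8 = 72000 bits.
Transmission delays (L/R per hop): 0.0105572, 0.00752351, 28.8, 0.00313043, 1.43141 ms; sum = 30.2526 ms.
Propagation delays (d/s per hop): 46.5, 39.893, 120, 0.000305, 0.00106977 ms; sum = 206.394 ms.
End-to-end = 236.6 ms.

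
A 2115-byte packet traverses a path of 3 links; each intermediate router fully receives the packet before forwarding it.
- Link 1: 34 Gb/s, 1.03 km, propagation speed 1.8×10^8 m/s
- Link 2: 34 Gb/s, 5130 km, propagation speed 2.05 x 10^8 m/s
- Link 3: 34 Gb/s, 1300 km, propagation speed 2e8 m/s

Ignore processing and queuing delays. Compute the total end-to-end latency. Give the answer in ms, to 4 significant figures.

31.53 ms

L = 2115 × 8 = 16920 bits.
Transmission delay per hop = L/R = 16920/34000000000 = 0.000497647 ms; 3 hops → 0.00149294 ms.
Propagation delays (d/s per hop): 0.00572222, 25.0244, 6.5 ms; sum = 31.5301 ms.
End-to-end = 31.53 ms.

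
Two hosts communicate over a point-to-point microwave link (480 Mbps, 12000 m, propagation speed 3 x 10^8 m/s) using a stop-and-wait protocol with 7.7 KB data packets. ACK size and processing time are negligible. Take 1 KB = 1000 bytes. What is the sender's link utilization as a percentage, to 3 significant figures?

61.6 %

t_tx = L/R = 61600/480000000 = 0.000128333 s.
t_prop = 12000/300000000 = 4e-05 s; RTT = 8e-05 s.
Cycle = t_tx + RTT = 0.000208333 s.
Utilization = t_tx / cycle = 0.000128333/0.000208333 = 61.6 %.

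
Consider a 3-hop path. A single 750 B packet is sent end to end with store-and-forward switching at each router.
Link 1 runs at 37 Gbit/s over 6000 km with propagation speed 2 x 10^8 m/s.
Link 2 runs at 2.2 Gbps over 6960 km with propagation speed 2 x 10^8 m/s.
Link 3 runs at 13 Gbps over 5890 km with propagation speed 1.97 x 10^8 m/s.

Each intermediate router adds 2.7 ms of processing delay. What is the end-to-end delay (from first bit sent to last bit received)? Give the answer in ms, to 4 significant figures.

100.1 ms

L = 750 × 8 = 6000 bits.
Transmission delays (L/R per hop): 0.000162162, 0.00272727, 0.000461538 ms; sum = 0.00335097 ms.
Propagation delays (d/s per hop): 30, 34.8, 29.8985 ms; sum = 94.6985 ms.
Processing at 2 router(s): 2 × 2.7 ms = 5.4 ms.
End-to-end = 100.1 ms.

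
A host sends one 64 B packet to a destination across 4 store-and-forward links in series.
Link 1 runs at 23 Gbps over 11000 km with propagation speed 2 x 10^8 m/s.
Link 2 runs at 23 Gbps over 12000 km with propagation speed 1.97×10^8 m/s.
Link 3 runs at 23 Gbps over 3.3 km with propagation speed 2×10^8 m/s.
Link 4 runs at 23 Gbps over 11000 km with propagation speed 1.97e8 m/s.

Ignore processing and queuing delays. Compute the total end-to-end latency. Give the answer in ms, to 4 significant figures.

171.8 ms

L = 64 × 8 = 512 bits.
Transmission delay per hop = L/R = 512/23000000000 = 2.22609e-05 ms; 4 hops → 8.90435e-05 ms.
Propagation delays (d/s per hop): 55, 60.9137, 0.0165, 55.8376 ms; sum = 171.768 ms.
End-to-end = 171.8 ms.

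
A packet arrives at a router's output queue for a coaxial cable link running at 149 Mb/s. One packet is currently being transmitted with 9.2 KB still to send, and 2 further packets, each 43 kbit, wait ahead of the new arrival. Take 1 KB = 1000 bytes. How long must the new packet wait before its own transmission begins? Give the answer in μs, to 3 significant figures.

Each queued packet: L/R = 43000/149000000 = 288.591 μs.
2 queued → 577.181 μs.
Plus remaining 73600 bits of current packet: 493.96 μs.
Queuing delay = 1070 μs.

1070 μs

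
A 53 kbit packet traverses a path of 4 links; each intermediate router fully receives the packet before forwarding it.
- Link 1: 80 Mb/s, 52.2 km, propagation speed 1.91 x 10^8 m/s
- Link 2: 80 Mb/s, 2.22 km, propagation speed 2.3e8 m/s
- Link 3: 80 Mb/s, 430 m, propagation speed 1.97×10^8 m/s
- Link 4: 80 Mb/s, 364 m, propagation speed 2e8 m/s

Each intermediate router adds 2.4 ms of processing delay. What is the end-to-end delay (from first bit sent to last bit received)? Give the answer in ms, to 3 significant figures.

L = 53000 bits.
Transmission delay per hop = L/R = 53000/80000000 = 0.6625 ms; 4 hops → 2.65 ms.
Propagation delays (d/s per hop): 0.273298, 0.00965217, 0.00218274, 0.00182 ms; sum = 0.286953 ms.
Processing at 3 router(s): 3 × 2.4 ms = 7.2 ms.
End-to-end = 10.1 ms.

10.1 ms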